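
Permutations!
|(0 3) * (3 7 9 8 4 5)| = |(0 7 9 8 4 5 3)| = 7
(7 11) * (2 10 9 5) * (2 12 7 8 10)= [0, 1, 2, 3, 4, 12, 6, 11, 10, 5, 9, 8, 7]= (5 12 7 11 8 10 9)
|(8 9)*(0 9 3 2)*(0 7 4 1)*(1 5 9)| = 14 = |(0 1)(2 7 4 5 9 8 3)|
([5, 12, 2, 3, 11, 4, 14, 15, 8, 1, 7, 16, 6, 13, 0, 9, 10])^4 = (0 16 9 14 11 15 6 4 7 12 5 10 1)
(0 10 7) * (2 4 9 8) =(0 10 7)(2 4 9 8) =[10, 1, 4, 3, 9, 5, 6, 0, 2, 8, 7]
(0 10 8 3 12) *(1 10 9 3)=[9, 10, 2, 12, 4, 5, 6, 7, 1, 3, 8, 11, 0]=(0 9 3 12)(1 10 8)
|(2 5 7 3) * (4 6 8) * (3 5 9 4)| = 6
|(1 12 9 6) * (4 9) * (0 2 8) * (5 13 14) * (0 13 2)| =|(1 12 4 9 6)(2 8 13 14 5)| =5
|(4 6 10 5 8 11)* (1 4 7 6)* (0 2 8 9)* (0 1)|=11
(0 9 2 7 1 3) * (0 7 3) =[9, 0, 3, 7, 4, 5, 6, 1, 8, 2] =(0 9 2 3 7 1)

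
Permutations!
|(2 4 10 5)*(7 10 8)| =6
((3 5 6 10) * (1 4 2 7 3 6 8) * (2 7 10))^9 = ((1 4 7 3 5 8)(2 10 6))^9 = (10)(1 3)(4 5)(7 8)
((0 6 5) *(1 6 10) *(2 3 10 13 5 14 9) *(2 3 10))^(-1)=((0 13 5)(1 6 14 9 3 2 10))^(-1)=(0 5 13)(1 10 2 3 9 14 6)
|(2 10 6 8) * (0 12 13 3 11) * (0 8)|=9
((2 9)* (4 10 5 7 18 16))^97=(2 9)(4 10 5 7 18 16)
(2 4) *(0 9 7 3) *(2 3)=(0 9 7 2 4 3)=[9, 1, 4, 0, 3, 5, 6, 2, 8, 7]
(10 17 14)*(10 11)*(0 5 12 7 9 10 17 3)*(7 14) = (0 5 12 14 11 17 7 9 10 3) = [5, 1, 2, 0, 4, 12, 6, 9, 8, 10, 3, 17, 14, 13, 11, 15, 16, 7]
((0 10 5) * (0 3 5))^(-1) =(0 10)(3 5)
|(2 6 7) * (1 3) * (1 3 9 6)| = |(1 9 6 7 2)| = 5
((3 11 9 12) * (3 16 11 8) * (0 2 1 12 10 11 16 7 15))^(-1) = ((16)(0 2 1 12 7 15)(3 8)(9 10 11))^(-1) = (16)(0 15 7 12 1 2)(3 8)(9 11 10)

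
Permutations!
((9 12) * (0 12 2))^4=((0 12 9 2))^4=(12)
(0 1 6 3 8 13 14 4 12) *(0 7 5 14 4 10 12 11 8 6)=(0 1)(3 6)(4 11 8 13)(5 14 10 12 7)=[1, 0, 2, 6, 11, 14, 3, 5, 13, 9, 12, 8, 7, 4, 10]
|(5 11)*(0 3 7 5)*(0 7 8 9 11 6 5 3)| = |(3 8 9 11 7)(5 6)| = 10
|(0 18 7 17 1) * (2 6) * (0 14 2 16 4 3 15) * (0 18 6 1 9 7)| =21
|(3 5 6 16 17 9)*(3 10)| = 7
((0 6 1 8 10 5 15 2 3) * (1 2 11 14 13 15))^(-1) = ((0 6 2 3)(1 8 10 5)(11 14 13 15))^(-1) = (0 3 2 6)(1 5 10 8)(11 15 13 14)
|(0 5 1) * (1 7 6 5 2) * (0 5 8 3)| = |(0 2 1 5 7 6 8 3)| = 8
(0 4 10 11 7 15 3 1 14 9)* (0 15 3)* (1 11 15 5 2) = (0 4 10 15)(1 14 9 5 2)(3 11 7) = [4, 14, 1, 11, 10, 2, 6, 3, 8, 5, 15, 7, 12, 13, 9, 0]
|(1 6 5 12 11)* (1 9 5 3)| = 12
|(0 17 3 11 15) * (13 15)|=6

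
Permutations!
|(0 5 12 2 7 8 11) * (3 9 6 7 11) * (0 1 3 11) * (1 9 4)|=60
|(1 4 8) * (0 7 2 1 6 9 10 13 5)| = |(0 7 2 1 4 8 6 9 10 13 5)| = 11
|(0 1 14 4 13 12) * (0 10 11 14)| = 6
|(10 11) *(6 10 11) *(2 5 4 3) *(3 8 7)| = 6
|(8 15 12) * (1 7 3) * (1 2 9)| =15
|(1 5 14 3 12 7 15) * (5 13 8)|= 9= |(1 13 8 5 14 3 12 7 15)|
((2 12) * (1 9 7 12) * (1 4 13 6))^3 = (1 12 13 9 2 6 7 4)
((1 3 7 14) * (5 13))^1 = ((1 3 7 14)(5 13))^1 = (1 3 7 14)(5 13)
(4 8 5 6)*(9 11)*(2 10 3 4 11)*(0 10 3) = (0 10)(2 3 4 8 5 6 11 9) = [10, 1, 3, 4, 8, 6, 11, 7, 5, 2, 0, 9]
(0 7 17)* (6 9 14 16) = (0 7 17)(6 9 14 16) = [7, 1, 2, 3, 4, 5, 9, 17, 8, 14, 10, 11, 12, 13, 16, 15, 6, 0]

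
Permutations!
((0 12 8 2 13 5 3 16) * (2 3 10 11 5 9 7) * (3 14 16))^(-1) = ((0 12 8 14 16)(2 13 9 7)(5 10 11))^(-1) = (0 16 14 8 12)(2 7 9 13)(5 11 10)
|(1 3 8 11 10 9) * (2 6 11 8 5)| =|(1 3 5 2 6 11 10 9)| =8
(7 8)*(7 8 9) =(7 9) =[0, 1, 2, 3, 4, 5, 6, 9, 8, 7]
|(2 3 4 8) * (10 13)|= 4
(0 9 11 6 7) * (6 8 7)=[9, 1, 2, 3, 4, 5, 6, 0, 7, 11, 10, 8]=(0 9 11 8 7)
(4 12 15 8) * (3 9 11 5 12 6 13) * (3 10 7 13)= (3 9 11 5 12 15 8 4 6)(7 13 10)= [0, 1, 2, 9, 6, 12, 3, 13, 4, 11, 7, 5, 15, 10, 14, 8]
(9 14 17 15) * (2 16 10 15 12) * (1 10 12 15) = (1 10)(2 16 12)(9 14 17 15) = [0, 10, 16, 3, 4, 5, 6, 7, 8, 14, 1, 11, 2, 13, 17, 9, 12, 15]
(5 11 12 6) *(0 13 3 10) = (0 13 3 10)(5 11 12 6) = [13, 1, 2, 10, 4, 11, 5, 7, 8, 9, 0, 12, 6, 3]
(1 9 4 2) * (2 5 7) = (1 9 4 5 7 2) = [0, 9, 1, 3, 5, 7, 6, 2, 8, 4]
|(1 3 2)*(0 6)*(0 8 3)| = |(0 6 8 3 2 1)| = 6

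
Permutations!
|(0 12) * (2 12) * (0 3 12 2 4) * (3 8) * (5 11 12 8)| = 6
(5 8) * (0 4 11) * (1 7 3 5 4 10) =(0 10 1 7 3 5 8 4 11) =[10, 7, 2, 5, 11, 8, 6, 3, 4, 9, 1, 0]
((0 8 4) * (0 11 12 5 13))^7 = ((0 8 4 11 12 5 13))^7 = (13)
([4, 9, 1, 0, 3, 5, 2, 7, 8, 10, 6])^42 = (1 10 2 9 6)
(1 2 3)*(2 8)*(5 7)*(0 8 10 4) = (0 8 2 3 1 10 4)(5 7) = [8, 10, 3, 1, 0, 7, 6, 5, 2, 9, 4]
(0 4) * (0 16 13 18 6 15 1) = (0 4 16 13 18 6 15 1) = [4, 0, 2, 3, 16, 5, 15, 7, 8, 9, 10, 11, 12, 18, 14, 1, 13, 17, 6]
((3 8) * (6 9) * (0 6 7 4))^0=(9)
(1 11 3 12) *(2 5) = (1 11 3 12)(2 5) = [0, 11, 5, 12, 4, 2, 6, 7, 8, 9, 10, 3, 1]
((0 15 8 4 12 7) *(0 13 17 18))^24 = ((0 15 8 4 12 7 13 17 18))^24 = (0 13 4)(7 8 18)(12 15 17)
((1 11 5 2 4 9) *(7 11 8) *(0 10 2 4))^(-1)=((0 10 2)(1 8 7 11 5 4 9))^(-1)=(0 2 10)(1 9 4 5 11 7 8)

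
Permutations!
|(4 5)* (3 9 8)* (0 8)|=|(0 8 3 9)(4 5)|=4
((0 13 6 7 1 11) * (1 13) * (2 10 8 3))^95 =((0 1 11)(2 10 8 3)(6 7 13))^95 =(0 11 1)(2 3 8 10)(6 13 7)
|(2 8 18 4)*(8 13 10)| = |(2 13 10 8 18 4)| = 6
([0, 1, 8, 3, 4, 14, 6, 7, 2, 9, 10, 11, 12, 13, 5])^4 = (14)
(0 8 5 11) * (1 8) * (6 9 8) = (0 1 6 9 8 5 11) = [1, 6, 2, 3, 4, 11, 9, 7, 5, 8, 10, 0]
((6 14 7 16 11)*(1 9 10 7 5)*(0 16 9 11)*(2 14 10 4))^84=((0 16)(1 11 6 10 7 9 4 2 14 5))^84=(16)(1 7 14 6 4)(2 11 9 5 10)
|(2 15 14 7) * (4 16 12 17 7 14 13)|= 8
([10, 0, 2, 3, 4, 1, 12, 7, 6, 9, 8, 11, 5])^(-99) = (0 1 5 12 6 8 10)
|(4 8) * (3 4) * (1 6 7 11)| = |(1 6 7 11)(3 4 8)| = 12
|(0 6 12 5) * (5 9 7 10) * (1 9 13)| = |(0 6 12 13 1 9 7 10 5)| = 9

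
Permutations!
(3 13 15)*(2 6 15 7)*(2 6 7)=(2 7 6 15 3 13)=[0, 1, 7, 13, 4, 5, 15, 6, 8, 9, 10, 11, 12, 2, 14, 3]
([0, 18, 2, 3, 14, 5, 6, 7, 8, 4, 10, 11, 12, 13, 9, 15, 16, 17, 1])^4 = (18)(4 14 9)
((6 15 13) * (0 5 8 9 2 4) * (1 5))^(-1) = ((0 1 5 8 9 2 4)(6 15 13))^(-1) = (0 4 2 9 8 5 1)(6 13 15)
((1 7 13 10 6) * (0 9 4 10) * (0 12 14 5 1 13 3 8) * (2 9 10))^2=((0 10 6 13 12 14 5 1 7 3 8)(2 9 4))^2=(0 6 12 5 7 8 10 13 14 1 3)(2 4 9)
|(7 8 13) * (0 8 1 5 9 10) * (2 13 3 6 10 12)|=|(0 8 3 6 10)(1 5 9 12 2 13 7)|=35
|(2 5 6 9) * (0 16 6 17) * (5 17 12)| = |(0 16 6 9 2 17)(5 12)| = 6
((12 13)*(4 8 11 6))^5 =((4 8 11 6)(12 13))^5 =(4 8 11 6)(12 13)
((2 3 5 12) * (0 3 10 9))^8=(0 3 5 12 2 10 9)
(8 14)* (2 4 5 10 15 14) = (2 4 5 10 15 14 8) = [0, 1, 4, 3, 5, 10, 6, 7, 2, 9, 15, 11, 12, 13, 8, 14]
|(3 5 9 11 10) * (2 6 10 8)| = 8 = |(2 6 10 3 5 9 11 8)|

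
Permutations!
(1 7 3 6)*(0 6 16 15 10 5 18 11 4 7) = (0 6 1)(3 16 15 10 5 18 11 4 7) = [6, 0, 2, 16, 7, 18, 1, 3, 8, 9, 5, 4, 12, 13, 14, 10, 15, 17, 11]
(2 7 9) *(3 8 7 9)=[0, 1, 9, 8, 4, 5, 6, 3, 7, 2]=(2 9)(3 8 7)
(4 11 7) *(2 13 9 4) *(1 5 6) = (1 5 6)(2 13 9 4 11 7) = [0, 5, 13, 3, 11, 6, 1, 2, 8, 4, 10, 7, 12, 9]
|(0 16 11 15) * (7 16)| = 5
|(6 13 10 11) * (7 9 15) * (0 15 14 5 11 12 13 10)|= 11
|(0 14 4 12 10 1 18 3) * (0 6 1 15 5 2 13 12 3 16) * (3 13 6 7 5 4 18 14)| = |(0 3 7 5 2 6 1 14 18 16)(4 13 12 10 15)| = 10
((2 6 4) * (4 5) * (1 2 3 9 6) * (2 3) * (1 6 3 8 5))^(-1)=(1 6 2 4 5 8)(3 9)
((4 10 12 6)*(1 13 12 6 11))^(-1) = (1 11 12 13)(4 6 10)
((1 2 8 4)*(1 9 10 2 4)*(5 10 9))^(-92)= ((1 4 5 10 2 8))^(-92)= (1 2 5)(4 8 10)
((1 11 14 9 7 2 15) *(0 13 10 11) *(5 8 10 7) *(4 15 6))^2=((0 13 7 2 6 4 15 1)(5 8 10 11 14 9))^2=(0 7 6 15)(1 13 2 4)(5 10 14)(8 11 9)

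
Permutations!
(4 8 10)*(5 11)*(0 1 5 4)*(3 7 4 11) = [1, 5, 2, 7, 8, 3, 6, 4, 10, 9, 0, 11] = (11)(0 1 5 3 7 4 8 10)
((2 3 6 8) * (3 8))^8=((2 8)(3 6))^8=(8)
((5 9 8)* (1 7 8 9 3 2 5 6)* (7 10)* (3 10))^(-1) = (1 6 8 7 10 5 2 3)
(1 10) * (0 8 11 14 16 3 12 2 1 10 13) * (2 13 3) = (0 8 11 14 16 2 1 3 12 13) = [8, 3, 1, 12, 4, 5, 6, 7, 11, 9, 10, 14, 13, 0, 16, 15, 2]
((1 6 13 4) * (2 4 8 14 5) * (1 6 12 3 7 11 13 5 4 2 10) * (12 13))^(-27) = (1 6 8 10 4 13 5 14)(3 7 11 12)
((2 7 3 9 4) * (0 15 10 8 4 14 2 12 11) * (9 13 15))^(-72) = (0 13 11 3 12 7 4 2 8 14 10 9 15)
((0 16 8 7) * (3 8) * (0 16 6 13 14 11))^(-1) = ((0 6 13 14 11)(3 8 7 16))^(-1) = (0 11 14 13 6)(3 16 7 8)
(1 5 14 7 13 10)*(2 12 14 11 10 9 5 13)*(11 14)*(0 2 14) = [2, 13, 12, 3, 4, 0, 6, 14, 8, 5, 1, 10, 11, 9, 7] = (0 2 12 11 10 1 13 9 5)(7 14)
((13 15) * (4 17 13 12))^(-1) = (4 12 15 13 17)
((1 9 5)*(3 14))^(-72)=((1 9 5)(3 14))^(-72)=(14)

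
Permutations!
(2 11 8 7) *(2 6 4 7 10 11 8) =(2 8 10 11)(4 7 6) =[0, 1, 8, 3, 7, 5, 4, 6, 10, 9, 11, 2]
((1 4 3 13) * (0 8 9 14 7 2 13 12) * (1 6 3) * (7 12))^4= (0 12 14 9 8)(2 7 3 6 13)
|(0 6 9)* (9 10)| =4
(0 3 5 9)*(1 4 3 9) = (0 9)(1 4 3 5) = [9, 4, 2, 5, 3, 1, 6, 7, 8, 0]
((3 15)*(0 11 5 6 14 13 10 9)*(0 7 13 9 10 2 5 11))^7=((2 5 6 14 9 7 13)(3 15))^7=(3 15)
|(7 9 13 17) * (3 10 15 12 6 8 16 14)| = |(3 10 15 12 6 8 16 14)(7 9 13 17)| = 8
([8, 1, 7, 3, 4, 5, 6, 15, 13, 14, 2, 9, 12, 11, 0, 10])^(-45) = [11, 1, 10, 3, 4, 5, 6, 2, 9, 8, 15, 0, 12, 14, 13, 7]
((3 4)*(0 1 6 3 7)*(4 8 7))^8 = ((0 1 6 3 8 7))^8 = (0 6 8)(1 3 7)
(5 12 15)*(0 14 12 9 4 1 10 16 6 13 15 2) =(0 14 12 2)(1 10 16 6 13 15 5 9 4) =[14, 10, 0, 3, 1, 9, 13, 7, 8, 4, 16, 11, 2, 15, 12, 5, 6]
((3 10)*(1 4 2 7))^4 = (10)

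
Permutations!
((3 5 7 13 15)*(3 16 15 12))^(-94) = (16)(3 5 7 13 12)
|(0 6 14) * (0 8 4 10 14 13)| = |(0 6 13)(4 10 14 8)| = 12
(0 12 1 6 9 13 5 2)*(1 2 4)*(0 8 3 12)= [0, 6, 8, 12, 1, 4, 9, 7, 3, 13, 10, 11, 2, 5]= (1 6 9 13 5 4)(2 8 3 12)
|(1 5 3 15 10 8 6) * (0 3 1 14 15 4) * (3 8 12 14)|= 20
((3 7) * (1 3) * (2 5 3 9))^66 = ((1 9 2 5 3 7))^66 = (9)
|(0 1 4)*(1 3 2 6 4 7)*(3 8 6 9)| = 12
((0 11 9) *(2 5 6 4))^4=((0 11 9)(2 5 6 4))^4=(0 11 9)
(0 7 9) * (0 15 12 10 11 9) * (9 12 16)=[7, 1, 2, 3, 4, 5, 6, 0, 8, 15, 11, 12, 10, 13, 14, 16, 9]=(0 7)(9 15 16)(10 11 12)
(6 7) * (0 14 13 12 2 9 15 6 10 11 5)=(0 14 13 12 2 9 15 6 7 10 11 5)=[14, 1, 9, 3, 4, 0, 7, 10, 8, 15, 11, 5, 2, 12, 13, 6]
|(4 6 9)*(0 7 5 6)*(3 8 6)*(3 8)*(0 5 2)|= |(0 7 2)(4 5 8 6 9)|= 15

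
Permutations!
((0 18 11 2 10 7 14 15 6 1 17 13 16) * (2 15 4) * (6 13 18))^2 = ((0 6 1 17 18 11 15 13 16)(2 10 7 14 4))^2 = (0 1 18 15 16 6 17 11 13)(2 7 4 10 14)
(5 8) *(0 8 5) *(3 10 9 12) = (0 8)(3 10 9 12) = [8, 1, 2, 10, 4, 5, 6, 7, 0, 12, 9, 11, 3]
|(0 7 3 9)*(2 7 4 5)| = 7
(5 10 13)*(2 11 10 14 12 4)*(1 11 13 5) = [0, 11, 13, 3, 2, 14, 6, 7, 8, 9, 5, 10, 4, 1, 12] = (1 11 10 5 14 12 4 2 13)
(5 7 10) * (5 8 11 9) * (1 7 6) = (1 7 10 8 11 9 5 6) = [0, 7, 2, 3, 4, 6, 1, 10, 11, 5, 8, 9]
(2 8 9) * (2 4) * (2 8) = (4 8 9) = [0, 1, 2, 3, 8, 5, 6, 7, 9, 4]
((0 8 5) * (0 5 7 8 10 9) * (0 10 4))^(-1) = (0 4)(7 8)(9 10)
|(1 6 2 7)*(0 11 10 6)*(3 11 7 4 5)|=21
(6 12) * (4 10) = [0, 1, 2, 3, 10, 5, 12, 7, 8, 9, 4, 11, 6] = (4 10)(6 12)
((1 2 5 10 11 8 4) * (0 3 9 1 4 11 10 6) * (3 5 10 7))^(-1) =((0 5 6)(1 2 10 7 3 9)(8 11))^(-1) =(0 6 5)(1 9 3 7 10 2)(8 11)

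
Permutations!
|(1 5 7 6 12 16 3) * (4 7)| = 8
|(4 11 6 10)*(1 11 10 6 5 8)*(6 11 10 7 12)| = 9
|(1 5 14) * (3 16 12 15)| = |(1 5 14)(3 16 12 15)| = 12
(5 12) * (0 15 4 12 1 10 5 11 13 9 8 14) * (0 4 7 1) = [15, 10, 2, 3, 12, 0, 6, 1, 14, 8, 5, 13, 11, 9, 4, 7] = (0 15 7 1 10 5)(4 12 11 13 9 8 14)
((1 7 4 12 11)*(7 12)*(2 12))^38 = (1 12)(2 11)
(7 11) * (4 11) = [0, 1, 2, 3, 11, 5, 6, 4, 8, 9, 10, 7] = (4 11 7)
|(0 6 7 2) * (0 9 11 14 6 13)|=6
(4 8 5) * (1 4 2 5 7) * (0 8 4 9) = [8, 9, 5, 3, 4, 2, 6, 1, 7, 0] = (0 8 7 1 9)(2 5)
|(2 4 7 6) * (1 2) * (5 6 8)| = 7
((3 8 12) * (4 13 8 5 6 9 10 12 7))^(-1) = (3 12 10 9 6 5)(4 7 8 13)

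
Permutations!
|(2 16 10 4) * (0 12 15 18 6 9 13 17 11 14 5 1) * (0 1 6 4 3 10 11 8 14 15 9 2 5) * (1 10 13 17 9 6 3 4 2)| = |(0 12 6 1 10 4 5 3 13 9 17 8 14)(2 16 11 15 18)| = 65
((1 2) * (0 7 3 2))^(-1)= (0 1 2 3 7)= ((0 7 3 2 1))^(-1)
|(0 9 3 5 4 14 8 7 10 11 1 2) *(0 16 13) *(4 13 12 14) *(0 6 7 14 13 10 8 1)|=|(0 9 3 5 10 11)(1 2 16 12 13 6 7 8 14)|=18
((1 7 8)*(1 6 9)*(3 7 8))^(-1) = ((1 8 6 9)(3 7))^(-1) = (1 9 6 8)(3 7)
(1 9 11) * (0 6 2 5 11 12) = (0 6 2 5 11 1 9 12) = [6, 9, 5, 3, 4, 11, 2, 7, 8, 12, 10, 1, 0]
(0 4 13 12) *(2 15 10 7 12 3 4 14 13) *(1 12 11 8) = [14, 12, 15, 4, 2, 5, 6, 11, 1, 9, 7, 8, 0, 3, 13, 10] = (0 14 13 3 4 2 15 10 7 11 8 1 12)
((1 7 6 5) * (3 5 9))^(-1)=(1 5 3 9 6 7)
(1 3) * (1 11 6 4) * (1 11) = (1 3)(4 11 6) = [0, 3, 2, 1, 11, 5, 4, 7, 8, 9, 10, 6]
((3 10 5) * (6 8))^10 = (3 10 5)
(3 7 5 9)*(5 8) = (3 7 8 5 9) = [0, 1, 2, 7, 4, 9, 6, 8, 5, 3]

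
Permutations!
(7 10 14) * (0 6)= (0 6)(7 10 14)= [6, 1, 2, 3, 4, 5, 0, 10, 8, 9, 14, 11, 12, 13, 7]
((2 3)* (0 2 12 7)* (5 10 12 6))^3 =(0 6 12 2 5 7 3 10)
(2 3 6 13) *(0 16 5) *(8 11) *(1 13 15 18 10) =(0 16 5)(1 13 2 3 6 15 18 10)(8 11) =[16, 13, 3, 6, 4, 0, 15, 7, 11, 9, 1, 8, 12, 2, 14, 18, 5, 17, 10]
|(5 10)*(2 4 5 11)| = |(2 4 5 10 11)| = 5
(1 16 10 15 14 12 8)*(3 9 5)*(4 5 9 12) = (1 16 10 15 14 4 5 3 12 8) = [0, 16, 2, 12, 5, 3, 6, 7, 1, 9, 15, 11, 8, 13, 4, 14, 10]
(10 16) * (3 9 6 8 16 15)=(3 9 6 8 16 10 15)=[0, 1, 2, 9, 4, 5, 8, 7, 16, 6, 15, 11, 12, 13, 14, 3, 10]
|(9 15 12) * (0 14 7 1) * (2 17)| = 12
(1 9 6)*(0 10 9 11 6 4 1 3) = (0 10 9 4 1 11 6 3) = [10, 11, 2, 0, 1, 5, 3, 7, 8, 4, 9, 6]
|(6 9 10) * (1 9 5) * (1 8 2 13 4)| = |(1 9 10 6 5 8 2 13 4)| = 9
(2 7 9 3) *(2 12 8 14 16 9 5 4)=(2 7 5 4)(3 12 8 14 16 9)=[0, 1, 7, 12, 2, 4, 6, 5, 14, 3, 10, 11, 8, 13, 16, 15, 9]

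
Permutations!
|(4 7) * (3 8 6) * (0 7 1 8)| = 7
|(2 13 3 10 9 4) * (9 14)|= |(2 13 3 10 14 9 4)|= 7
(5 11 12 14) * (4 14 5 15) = (4 14 15)(5 11 12) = [0, 1, 2, 3, 14, 11, 6, 7, 8, 9, 10, 12, 5, 13, 15, 4]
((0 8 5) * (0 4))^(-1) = ((0 8 5 4))^(-1) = (0 4 5 8)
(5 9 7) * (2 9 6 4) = (2 9 7 5 6 4) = [0, 1, 9, 3, 2, 6, 4, 5, 8, 7]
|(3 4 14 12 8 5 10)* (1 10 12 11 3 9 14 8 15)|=11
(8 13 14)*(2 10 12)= (2 10 12)(8 13 14)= [0, 1, 10, 3, 4, 5, 6, 7, 13, 9, 12, 11, 2, 14, 8]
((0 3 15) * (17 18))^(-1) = (0 15 3)(17 18)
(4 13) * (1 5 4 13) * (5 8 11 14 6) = (1 8 11 14 6 5 4) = [0, 8, 2, 3, 1, 4, 5, 7, 11, 9, 10, 14, 12, 13, 6]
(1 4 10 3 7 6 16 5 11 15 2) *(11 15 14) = [0, 4, 1, 7, 10, 15, 16, 6, 8, 9, 3, 14, 12, 13, 11, 2, 5] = (1 4 10 3 7 6 16 5 15 2)(11 14)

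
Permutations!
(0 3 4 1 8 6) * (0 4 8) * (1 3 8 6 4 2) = (0 8 4 3 6 2 1) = [8, 0, 1, 6, 3, 5, 2, 7, 4]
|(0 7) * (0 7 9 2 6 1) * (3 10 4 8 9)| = 9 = |(0 3 10 4 8 9 2 6 1)|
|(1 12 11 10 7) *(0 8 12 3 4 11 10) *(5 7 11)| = |(0 8 12 10 11)(1 3 4 5 7)| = 5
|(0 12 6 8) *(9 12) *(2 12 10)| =|(0 9 10 2 12 6 8)| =7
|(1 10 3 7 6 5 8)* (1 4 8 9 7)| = 12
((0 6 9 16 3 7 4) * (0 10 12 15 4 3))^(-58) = (0 9)(4 12)(6 16)(10 15)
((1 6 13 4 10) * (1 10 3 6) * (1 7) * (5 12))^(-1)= (1 7)(3 4 13 6)(5 12)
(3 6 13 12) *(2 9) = [0, 1, 9, 6, 4, 5, 13, 7, 8, 2, 10, 11, 3, 12] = (2 9)(3 6 13 12)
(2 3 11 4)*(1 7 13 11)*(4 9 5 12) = (1 7 13 11 9 5 12 4 2 3) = [0, 7, 3, 1, 2, 12, 6, 13, 8, 5, 10, 9, 4, 11]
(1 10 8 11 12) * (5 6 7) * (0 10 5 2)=(0 10 8 11 12 1 5 6 7 2)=[10, 5, 0, 3, 4, 6, 7, 2, 11, 9, 8, 12, 1]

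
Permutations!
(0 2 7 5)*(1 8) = [2, 8, 7, 3, 4, 0, 6, 5, 1] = (0 2 7 5)(1 8)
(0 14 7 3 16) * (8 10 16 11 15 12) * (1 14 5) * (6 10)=(0 5 1 14 7 3 11 15 12 8 6 10 16)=[5, 14, 2, 11, 4, 1, 10, 3, 6, 9, 16, 15, 8, 13, 7, 12, 0]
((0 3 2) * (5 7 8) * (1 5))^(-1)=(0 2 3)(1 8 7 5)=((0 3 2)(1 5 7 8))^(-1)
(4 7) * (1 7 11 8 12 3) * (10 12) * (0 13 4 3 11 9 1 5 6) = (0 13 4 9 1 7 3 5 6)(8 10 12 11) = [13, 7, 2, 5, 9, 6, 0, 3, 10, 1, 12, 8, 11, 4]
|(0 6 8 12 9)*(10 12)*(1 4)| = 6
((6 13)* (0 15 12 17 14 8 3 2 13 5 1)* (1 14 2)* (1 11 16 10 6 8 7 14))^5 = (0 13 10 15 8 6 12 3 5 17 11 1 2 16)(7 14) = ((0 15 12 17 2 13 8 3 11 16 10 6 5 1)(7 14))^5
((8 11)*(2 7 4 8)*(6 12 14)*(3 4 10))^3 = ((2 7 10 3 4 8 11)(6 12 14))^3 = (14)(2 3 11 10 8 7 4)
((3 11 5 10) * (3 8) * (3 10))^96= ((3 11 5)(8 10))^96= (11)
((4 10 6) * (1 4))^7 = (1 6 10 4)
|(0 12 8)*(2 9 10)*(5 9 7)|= |(0 12 8)(2 7 5 9 10)|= 15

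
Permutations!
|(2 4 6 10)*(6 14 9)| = 6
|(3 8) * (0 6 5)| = 6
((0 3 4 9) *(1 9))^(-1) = (0 9 1 4 3)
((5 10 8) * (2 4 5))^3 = (2 10 4 8 5)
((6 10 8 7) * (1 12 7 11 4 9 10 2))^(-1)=(1 2 6 7 12)(4 11 8 10 9)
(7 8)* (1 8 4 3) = (1 8 7 4 3) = [0, 8, 2, 1, 3, 5, 6, 4, 7]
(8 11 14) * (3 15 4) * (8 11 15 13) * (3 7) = (3 13 8 15 4 7)(11 14) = [0, 1, 2, 13, 7, 5, 6, 3, 15, 9, 10, 14, 12, 8, 11, 4]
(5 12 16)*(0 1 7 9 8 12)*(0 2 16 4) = [1, 7, 16, 3, 0, 2, 6, 9, 12, 8, 10, 11, 4, 13, 14, 15, 5] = (0 1 7 9 8 12 4)(2 16 5)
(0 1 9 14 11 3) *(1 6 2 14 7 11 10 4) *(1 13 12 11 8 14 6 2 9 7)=[2, 7, 6, 0, 13, 5, 9, 8, 14, 1, 4, 3, 11, 12, 10]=(0 2 6 9 1 7 8 14 10 4 13 12 11 3)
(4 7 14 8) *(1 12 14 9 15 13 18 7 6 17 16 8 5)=(1 12 14 5)(4 6 17 16 8)(7 9 15 13 18)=[0, 12, 2, 3, 6, 1, 17, 9, 4, 15, 10, 11, 14, 18, 5, 13, 8, 16, 7]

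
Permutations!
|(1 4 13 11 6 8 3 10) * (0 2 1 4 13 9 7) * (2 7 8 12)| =|(0 7)(1 13 11 6 12 2)(3 10 4 9 8)| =30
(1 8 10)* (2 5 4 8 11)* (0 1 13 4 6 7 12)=(0 1 11 2 5 6 7 12)(4 8 10 13)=[1, 11, 5, 3, 8, 6, 7, 12, 10, 9, 13, 2, 0, 4]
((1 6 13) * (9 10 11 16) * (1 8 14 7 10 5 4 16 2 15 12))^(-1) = ((1 6 13 8 14 7 10 11 2 15 12)(4 16 9 5))^(-1) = (1 12 15 2 11 10 7 14 8 13 6)(4 5 9 16)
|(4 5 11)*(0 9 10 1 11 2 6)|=9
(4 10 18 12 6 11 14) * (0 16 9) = (0 16 9)(4 10 18 12 6 11 14) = [16, 1, 2, 3, 10, 5, 11, 7, 8, 0, 18, 14, 6, 13, 4, 15, 9, 17, 12]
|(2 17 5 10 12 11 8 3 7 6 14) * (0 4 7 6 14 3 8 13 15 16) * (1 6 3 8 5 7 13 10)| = 60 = |(0 4 13 15 16)(1 6 8 5)(2 17 7 14)(10 12 11)|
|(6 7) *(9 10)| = 2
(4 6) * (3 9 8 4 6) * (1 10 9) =[0, 10, 2, 1, 3, 5, 6, 7, 4, 8, 9] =(1 10 9 8 4 3)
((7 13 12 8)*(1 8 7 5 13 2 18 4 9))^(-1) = (1 9 4 18 2 7 12 13 5 8)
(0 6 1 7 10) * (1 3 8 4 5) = (0 6 3 8 4 5 1 7 10) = [6, 7, 2, 8, 5, 1, 3, 10, 4, 9, 0]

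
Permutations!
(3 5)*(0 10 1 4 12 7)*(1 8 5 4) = (0 10 8 5 3 4 12 7) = [10, 1, 2, 4, 12, 3, 6, 0, 5, 9, 8, 11, 7]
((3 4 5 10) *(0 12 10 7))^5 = (0 5 3 12 7 4 10)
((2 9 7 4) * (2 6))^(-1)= ((2 9 7 4 6))^(-1)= (2 6 4 7 9)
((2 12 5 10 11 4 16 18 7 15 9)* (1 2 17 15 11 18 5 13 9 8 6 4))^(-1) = (1 11 7 18 10 5 16 4 6 8 15 17 9 13 12 2)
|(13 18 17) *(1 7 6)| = |(1 7 6)(13 18 17)| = 3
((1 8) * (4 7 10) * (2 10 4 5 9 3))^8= ((1 8)(2 10 5 9 3)(4 7))^8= (2 9 10 3 5)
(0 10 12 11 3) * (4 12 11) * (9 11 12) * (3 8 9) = (0 10 12 4 3)(8 9 11) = [10, 1, 2, 0, 3, 5, 6, 7, 9, 11, 12, 8, 4]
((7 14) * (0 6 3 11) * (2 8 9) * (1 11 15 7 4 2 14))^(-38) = (0 7 6 1 3 11 15)(2 9 4 8 14)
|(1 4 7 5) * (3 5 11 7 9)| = |(1 4 9 3 5)(7 11)| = 10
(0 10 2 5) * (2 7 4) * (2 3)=[10, 1, 5, 2, 3, 0, 6, 4, 8, 9, 7]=(0 10 7 4 3 2 5)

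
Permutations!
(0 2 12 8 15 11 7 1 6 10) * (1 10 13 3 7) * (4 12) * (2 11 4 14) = (0 11 1 6 13 3 7 10)(2 14)(4 12 8 15) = [11, 6, 14, 7, 12, 5, 13, 10, 15, 9, 0, 1, 8, 3, 2, 4]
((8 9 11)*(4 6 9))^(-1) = (4 8 11 9 6)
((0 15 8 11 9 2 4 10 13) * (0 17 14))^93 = ((0 15 8 11 9 2 4 10 13 17 14))^93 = (0 2 14 9 17 11 13 8 10 15 4)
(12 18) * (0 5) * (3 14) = (0 5)(3 14)(12 18) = [5, 1, 2, 14, 4, 0, 6, 7, 8, 9, 10, 11, 18, 13, 3, 15, 16, 17, 12]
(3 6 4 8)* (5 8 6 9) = (3 9 5 8)(4 6) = [0, 1, 2, 9, 6, 8, 4, 7, 3, 5]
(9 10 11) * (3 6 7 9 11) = (11)(3 6 7 9 10) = [0, 1, 2, 6, 4, 5, 7, 9, 8, 10, 3, 11]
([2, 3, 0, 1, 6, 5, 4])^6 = (6)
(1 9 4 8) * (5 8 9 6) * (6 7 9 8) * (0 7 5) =(0 7 9 4 8 1 5 6) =[7, 5, 2, 3, 8, 6, 0, 9, 1, 4]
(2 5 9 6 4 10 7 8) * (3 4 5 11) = (2 11 3 4 10 7 8)(5 9 6) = [0, 1, 11, 4, 10, 9, 5, 8, 2, 6, 7, 3]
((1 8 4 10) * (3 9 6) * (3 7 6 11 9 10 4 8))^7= ((1 3 10)(6 7)(9 11))^7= (1 3 10)(6 7)(9 11)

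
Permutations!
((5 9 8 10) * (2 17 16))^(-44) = (2 17 16)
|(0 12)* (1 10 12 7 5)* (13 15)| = 6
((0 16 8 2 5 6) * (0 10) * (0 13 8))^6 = (16)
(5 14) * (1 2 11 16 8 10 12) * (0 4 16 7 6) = (0 4 16 8 10 12 1 2 11 7 6)(5 14) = [4, 2, 11, 3, 16, 14, 0, 6, 10, 9, 12, 7, 1, 13, 5, 15, 8]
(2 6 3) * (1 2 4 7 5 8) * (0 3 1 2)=(0 3 4 7 5 8 2 6 1)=[3, 0, 6, 4, 7, 8, 1, 5, 2]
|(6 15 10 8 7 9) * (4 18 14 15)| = 9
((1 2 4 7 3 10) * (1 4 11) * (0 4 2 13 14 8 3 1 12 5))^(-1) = (0 5 12 11 2 10 3 8 14 13 1 7 4)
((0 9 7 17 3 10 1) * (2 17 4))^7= ((0 9 7 4 2 17 3 10 1))^7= (0 10 17 4 9 1 3 2 7)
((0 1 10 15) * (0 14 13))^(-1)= (0 13 14 15 10 1)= ((0 1 10 15 14 13))^(-1)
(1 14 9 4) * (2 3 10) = (1 14 9 4)(2 3 10) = [0, 14, 3, 10, 1, 5, 6, 7, 8, 4, 2, 11, 12, 13, 9]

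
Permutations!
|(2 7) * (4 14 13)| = 6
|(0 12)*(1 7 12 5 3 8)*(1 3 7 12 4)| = 6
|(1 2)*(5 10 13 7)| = 4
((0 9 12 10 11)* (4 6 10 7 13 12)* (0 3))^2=((0 9 4 6 10 11 3)(7 13 12))^2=(0 4 10 3 9 6 11)(7 12 13)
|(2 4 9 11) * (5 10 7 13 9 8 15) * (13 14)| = 11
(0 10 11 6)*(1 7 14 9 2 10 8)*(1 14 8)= (0 1 7 8 14 9 2 10 11 6)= [1, 7, 10, 3, 4, 5, 0, 8, 14, 2, 11, 6, 12, 13, 9]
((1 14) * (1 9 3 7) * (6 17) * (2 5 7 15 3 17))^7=((1 14 9 17 6 2 5 7)(3 15))^7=(1 7 5 2 6 17 9 14)(3 15)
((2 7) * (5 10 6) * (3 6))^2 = ((2 7)(3 6 5 10))^2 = (3 5)(6 10)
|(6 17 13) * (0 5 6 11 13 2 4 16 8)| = |(0 5 6 17 2 4 16 8)(11 13)| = 8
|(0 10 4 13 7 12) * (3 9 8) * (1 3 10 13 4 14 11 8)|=12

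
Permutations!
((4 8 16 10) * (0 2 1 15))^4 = ((0 2 1 15)(4 8 16 10))^4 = (16)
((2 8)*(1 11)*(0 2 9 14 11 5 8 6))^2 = (0 6 2)(1 8 14)(5 9 11)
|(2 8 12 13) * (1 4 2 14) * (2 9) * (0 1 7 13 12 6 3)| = 24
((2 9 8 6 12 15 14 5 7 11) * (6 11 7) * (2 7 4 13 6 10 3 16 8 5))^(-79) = ((2 9 5 10 3 16 8 11 7 4 13 6 12 15 14))^(-79) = (2 6 11 10 14 13 8 5 15 4 16 9 12 7 3)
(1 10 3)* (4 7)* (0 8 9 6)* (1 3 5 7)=(0 8 9 6)(1 10 5 7 4)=[8, 10, 2, 3, 1, 7, 0, 4, 9, 6, 5]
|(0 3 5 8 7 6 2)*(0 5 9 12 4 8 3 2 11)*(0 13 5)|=10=|(0 2)(3 9 12 4 8 7 6 11 13 5)|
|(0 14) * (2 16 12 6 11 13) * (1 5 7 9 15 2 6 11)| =22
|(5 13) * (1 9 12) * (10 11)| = |(1 9 12)(5 13)(10 11)| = 6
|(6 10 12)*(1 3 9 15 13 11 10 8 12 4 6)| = 11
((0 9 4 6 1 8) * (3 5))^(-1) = (0 8 1 6 4 9)(3 5)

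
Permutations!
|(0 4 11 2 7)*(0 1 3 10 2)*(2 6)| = |(0 4 11)(1 3 10 6 2 7)| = 6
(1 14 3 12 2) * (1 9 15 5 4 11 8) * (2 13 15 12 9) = (1 14 3 9 12 13 15 5 4 11 8) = [0, 14, 2, 9, 11, 4, 6, 7, 1, 12, 10, 8, 13, 15, 3, 5]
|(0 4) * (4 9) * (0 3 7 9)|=|(3 7 9 4)|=4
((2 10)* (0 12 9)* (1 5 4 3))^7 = (0 12 9)(1 3 4 5)(2 10)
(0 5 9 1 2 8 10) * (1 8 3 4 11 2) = (0 5 9 8 10)(2 3 4 11) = [5, 1, 3, 4, 11, 9, 6, 7, 10, 8, 0, 2]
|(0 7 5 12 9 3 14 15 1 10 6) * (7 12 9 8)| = 12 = |(0 12 8 7 5 9 3 14 15 1 10 6)|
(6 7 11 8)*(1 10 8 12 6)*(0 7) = (0 7 11 12 6)(1 10 8) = [7, 10, 2, 3, 4, 5, 0, 11, 1, 9, 8, 12, 6]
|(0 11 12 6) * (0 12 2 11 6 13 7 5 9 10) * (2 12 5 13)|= |(0 6 5 9 10)(2 11 12)(7 13)|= 30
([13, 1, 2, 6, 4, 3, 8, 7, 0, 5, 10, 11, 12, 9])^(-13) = (0 13 9 5 3 6 8)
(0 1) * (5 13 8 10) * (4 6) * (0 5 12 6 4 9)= (0 1 5 13 8 10 12 6 9)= [1, 5, 2, 3, 4, 13, 9, 7, 10, 0, 12, 11, 6, 8]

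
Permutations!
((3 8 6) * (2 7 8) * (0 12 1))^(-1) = (0 1 12)(2 3 6 8 7)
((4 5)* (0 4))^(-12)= (5)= ((0 4 5))^(-12)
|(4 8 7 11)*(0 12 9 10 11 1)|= 9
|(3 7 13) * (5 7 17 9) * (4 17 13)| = 10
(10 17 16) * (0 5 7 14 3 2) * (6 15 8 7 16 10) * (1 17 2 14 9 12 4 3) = [5, 17, 0, 14, 3, 16, 15, 9, 7, 12, 2, 11, 4, 13, 1, 8, 6, 10] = (0 5 16 6 15 8 7 9 12 4 3 14 1 17 10 2)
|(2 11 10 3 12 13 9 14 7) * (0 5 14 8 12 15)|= 36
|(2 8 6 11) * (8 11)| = |(2 11)(6 8)| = 2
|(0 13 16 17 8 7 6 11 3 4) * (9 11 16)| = 30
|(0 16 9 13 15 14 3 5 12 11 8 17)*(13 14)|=10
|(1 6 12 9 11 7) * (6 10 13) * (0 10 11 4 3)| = 24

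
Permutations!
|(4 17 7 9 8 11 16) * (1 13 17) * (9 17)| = |(1 13 9 8 11 16 4)(7 17)| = 14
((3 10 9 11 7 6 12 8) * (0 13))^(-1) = (0 13)(3 8 12 6 7 11 9 10)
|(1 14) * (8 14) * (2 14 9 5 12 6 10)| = |(1 8 9 5 12 6 10 2 14)| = 9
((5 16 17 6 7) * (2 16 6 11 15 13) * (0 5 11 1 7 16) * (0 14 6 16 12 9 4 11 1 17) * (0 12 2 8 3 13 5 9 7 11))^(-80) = ((17)(0 9 4)(1 11 15 5 16 12 7)(2 14 6)(3 13 8))^(-80) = (17)(0 9 4)(1 16 11 12 15 7 5)(2 14 6)(3 13 8)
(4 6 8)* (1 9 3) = (1 9 3)(4 6 8) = [0, 9, 2, 1, 6, 5, 8, 7, 4, 3]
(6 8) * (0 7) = (0 7)(6 8) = [7, 1, 2, 3, 4, 5, 8, 0, 6]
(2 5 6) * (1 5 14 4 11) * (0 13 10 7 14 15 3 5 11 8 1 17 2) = (0 13 10 7 14 4 8 1 11 17 2 15 3 5 6) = [13, 11, 15, 5, 8, 6, 0, 14, 1, 9, 7, 17, 12, 10, 4, 3, 16, 2]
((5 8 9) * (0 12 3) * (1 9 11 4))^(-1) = (0 3 12)(1 4 11 8 5 9)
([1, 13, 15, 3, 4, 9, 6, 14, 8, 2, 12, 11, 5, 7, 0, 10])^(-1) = (0 14 7 13 1)(2 9 5 12 10 15)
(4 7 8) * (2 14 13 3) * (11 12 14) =(2 11 12 14 13 3)(4 7 8) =[0, 1, 11, 2, 7, 5, 6, 8, 4, 9, 10, 12, 14, 3, 13]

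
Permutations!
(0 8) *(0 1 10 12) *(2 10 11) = [8, 11, 10, 3, 4, 5, 6, 7, 1, 9, 12, 2, 0] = (0 8 1 11 2 10 12)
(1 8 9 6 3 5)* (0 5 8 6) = [5, 6, 2, 8, 4, 1, 3, 7, 9, 0] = (0 5 1 6 3 8 9)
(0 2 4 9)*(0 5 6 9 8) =(0 2 4 8)(5 6 9) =[2, 1, 4, 3, 8, 6, 9, 7, 0, 5]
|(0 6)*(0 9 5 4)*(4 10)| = 6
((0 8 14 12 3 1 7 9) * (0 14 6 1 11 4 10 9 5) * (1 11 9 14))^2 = (0 6 4 14 3 1 5 8 11 10 12 9 7)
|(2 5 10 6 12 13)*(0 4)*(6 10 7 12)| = 10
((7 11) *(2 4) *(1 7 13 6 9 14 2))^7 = ((1 7 11 13 6 9 14 2 4))^7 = (1 2 9 13 7 4 14 6 11)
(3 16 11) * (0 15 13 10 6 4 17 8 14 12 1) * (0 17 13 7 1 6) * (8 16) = (0 15 7 1 17 16 11 3 8 14 12 6 4 13 10) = [15, 17, 2, 8, 13, 5, 4, 1, 14, 9, 0, 3, 6, 10, 12, 7, 11, 16]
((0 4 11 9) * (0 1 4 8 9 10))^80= ((0 8 9 1 4 11 10))^80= (0 1 10 9 11 8 4)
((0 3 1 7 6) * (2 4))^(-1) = ((0 3 1 7 6)(2 4))^(-1) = (0 6 7 1 3)(2 4)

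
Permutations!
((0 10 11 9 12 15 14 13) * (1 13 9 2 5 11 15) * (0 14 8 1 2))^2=(0 15 1 14 12 5)(2 11 10 8 13 9)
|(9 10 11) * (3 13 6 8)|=|(3 13 6 8)(9 10 11)|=12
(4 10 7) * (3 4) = (3 4 10 7) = [0, 1, 2, 4, 10, 5, 6, 3, 8, 9, 7]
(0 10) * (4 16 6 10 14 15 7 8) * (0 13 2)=(0 14 15 7 8 4 16 6 10 13 2)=[14, 1, 0, 3, 16, 5, 10, 8, 4, 9, 13, 11, 12, 2, 15, 7, 6]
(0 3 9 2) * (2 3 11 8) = (0 11 8 2)(3 9) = [11, 1, 0, 9, 4, 5, 6, 7, 2, 3, 10, 8]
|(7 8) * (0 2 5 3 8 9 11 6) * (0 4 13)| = 11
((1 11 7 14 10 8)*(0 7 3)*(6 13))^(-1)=(0 3 11 1 8 10 14 7)(6 13)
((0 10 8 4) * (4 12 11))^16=(0 11 8)(4 12 10)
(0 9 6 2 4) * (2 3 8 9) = (0 2 4)(3 8 9 6) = [2, 1, 4, 8, 0, 5, 3, 7, 9, 6]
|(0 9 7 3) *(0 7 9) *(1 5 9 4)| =4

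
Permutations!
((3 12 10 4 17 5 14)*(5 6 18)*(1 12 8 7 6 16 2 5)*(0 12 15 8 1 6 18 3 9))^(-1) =(0 9 14 5 2 16 17 4 10 12)(1 3 6 18 7 8 15) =((0 12 10 4 17 16 2 5 14 9)(1 15 8 7 18 6 3))^(-1)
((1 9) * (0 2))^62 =(9)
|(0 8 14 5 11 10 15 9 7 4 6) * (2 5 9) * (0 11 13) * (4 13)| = |(0 8 14 9 7 13)(2 5 4 6 11 10 15)| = 42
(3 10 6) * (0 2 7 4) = (0 2 7 4)(3 10 6) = [2, 1, 7, 10, 0, 5, 3, 4, 8, 9, 6]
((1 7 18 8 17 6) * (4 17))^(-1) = (1 6 17 4 8 18 7)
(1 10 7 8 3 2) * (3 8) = (1 10 7 3 2) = [0, 10, 1, 2, 4, 5, 6, 3, 8, 9, 7]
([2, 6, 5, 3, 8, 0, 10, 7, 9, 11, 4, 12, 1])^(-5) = [2, 4, 5, 3, 11, 0, 8, 7, 12, 1, 9, 6, 10]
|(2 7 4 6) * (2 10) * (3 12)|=10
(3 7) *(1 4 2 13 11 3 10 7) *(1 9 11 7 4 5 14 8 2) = (1 5 14 8 2 13 7 10 4)(3 9 11) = [0, 5, 13, 9, 1, 14, 6, 10, 2, 11, 4, 3, 12, 7, 8]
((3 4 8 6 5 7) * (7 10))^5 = (3 10 6 4 7 5 8)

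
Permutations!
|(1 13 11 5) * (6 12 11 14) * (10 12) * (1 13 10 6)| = 7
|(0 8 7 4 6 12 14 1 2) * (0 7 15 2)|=|(0 8 15 2 7 4 6 12 14 1)|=10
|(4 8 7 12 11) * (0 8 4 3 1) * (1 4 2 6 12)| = 12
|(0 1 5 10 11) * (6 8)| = |(0 1 5 10 11)(6 8)| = 10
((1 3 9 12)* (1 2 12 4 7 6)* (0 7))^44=((0 7 6 1 3 9 4)(2 12))^44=(12)(0 6 3 4 7 1 9)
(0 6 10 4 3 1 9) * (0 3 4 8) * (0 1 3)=(0 6 10 8 1 9)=[6, 9, 2, 3, 4, 5, 10, 7, 1, 0, 8]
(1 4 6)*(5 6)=(1 4 5 6)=[0, 4, 2, 3, 5, 6, 1]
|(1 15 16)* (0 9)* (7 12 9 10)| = 15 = |(0 10 7 12 9)(1 15 16)|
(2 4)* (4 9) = [0, 1, 9, 3, 2, 5, 6, 7, 8, 4] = (2 9 4)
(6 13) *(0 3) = [3, 1, 2, 0, 4, 5, 13, 7, 8, 9, 10, 11, 12, 6] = (0 3)(6 13)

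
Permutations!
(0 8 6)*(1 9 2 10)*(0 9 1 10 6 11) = (0 8 11)(2 6 9) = [8, 1, 6, 3, 4, 5, 9, 7, 11, 2, 10, 0]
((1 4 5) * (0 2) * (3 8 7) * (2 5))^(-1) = (0 2 4 1 5)(3 7 8)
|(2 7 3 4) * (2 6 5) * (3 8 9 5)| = 15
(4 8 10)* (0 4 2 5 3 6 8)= [4, 1, 5, 6, 0, 3, 8, 7, 10, 9, 2]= (0 4)(2 5 3 6 8 10)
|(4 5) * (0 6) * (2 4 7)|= |(0 6)(2 4 5 7)|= 4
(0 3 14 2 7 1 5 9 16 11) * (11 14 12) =[3, 5, 7, 12, 4, 9, 6, 1, 8, 16, 10, 0, 11, 13, 2, 15, 14] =(0 3 12 11)(1 5 9 16 14 2 7)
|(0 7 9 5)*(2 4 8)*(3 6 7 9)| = 3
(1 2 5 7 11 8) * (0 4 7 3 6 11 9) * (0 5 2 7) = (0 4)(1 7 9 5 3 6 11 8) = [4, 7, 2, 6, 0, 3, 11, 9, 1, 5, 10, 8]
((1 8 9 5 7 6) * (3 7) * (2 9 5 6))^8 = ((1 8 5 3 7 2 9 6))^8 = (9)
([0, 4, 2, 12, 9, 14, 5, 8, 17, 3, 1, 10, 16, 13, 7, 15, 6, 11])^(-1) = (1 10 11 17 8 7 14 5 6 16 12 3 9 4)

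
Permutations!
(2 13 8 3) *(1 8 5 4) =(1 8 3 2 13 5 4) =[0, 8, 13, 2, 1, 4, 6, 7, 3, 9, 10, 11, 12, 5]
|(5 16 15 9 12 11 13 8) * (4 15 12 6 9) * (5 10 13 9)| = |(4 15)(5 16 12 11 9 6)(8 10 13)| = 6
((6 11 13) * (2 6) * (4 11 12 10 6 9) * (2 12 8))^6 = (2 10 11)(4 8 12)(6 13 9)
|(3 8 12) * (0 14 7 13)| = 12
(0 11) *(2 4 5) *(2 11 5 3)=[5, 1, 4, 2, 3, 11, 6, 7, 8, 9, 10, 0]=(0 5 11)(2 4 3)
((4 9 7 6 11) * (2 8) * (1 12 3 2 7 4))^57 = (1 12 3 2 8 7 6 11)(4 9)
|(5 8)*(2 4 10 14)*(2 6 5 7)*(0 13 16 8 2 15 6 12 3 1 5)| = 56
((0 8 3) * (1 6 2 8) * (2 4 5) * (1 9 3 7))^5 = (0 3 9)(1 8 5 6 7 2 4)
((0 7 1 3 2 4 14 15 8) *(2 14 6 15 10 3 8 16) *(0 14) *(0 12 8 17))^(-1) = (0 17 1 7)(2 16 15 6 4)(3 10 14 8 12)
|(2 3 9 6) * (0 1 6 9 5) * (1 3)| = 3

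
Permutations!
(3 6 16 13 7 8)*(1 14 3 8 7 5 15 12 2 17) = (1 14 3 6 16 13 5 15 12 2 17) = [0, 14, 17, 6, 4, 15, 16, 7, 8, 9, 10, 11, 2, 5, 3, 12, 13, 1]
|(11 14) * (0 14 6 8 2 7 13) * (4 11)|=9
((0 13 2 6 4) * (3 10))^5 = (13)(3 10)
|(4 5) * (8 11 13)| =6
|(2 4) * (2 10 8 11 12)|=6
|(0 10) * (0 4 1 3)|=|(0 10 4 1 3)|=5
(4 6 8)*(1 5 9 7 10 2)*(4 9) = (1 5 4 6 8 9 7 10 2) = [0, 5, 1, 3, 6, 4, 8, 10, 9, 7, 2]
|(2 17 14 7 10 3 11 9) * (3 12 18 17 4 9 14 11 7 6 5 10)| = 24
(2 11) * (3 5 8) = (2 11)(3 5 8) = [0, 1, 11, 5, 4, 8, 6, 7, 3, 9, 10, 2]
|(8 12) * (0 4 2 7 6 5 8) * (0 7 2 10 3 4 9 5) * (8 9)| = 30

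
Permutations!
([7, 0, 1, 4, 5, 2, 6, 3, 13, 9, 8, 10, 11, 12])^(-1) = (0 1 2 5 4 3 7)(8 10 11 12 13)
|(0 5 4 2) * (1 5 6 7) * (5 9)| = 8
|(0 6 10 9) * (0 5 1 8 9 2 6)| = |(1 8 9 5)(2 6 10)| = 12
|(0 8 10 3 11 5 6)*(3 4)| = |(0 8 10 4 3 11 5 6)| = 8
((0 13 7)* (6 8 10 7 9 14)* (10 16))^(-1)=(0 7 10 16 8 6 14 9 13)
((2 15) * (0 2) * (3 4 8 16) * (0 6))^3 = (0 6 15 2)(3 16 8 4)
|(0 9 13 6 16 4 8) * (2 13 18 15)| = |(0 9 18 15 2 13 6 16 4 8)| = 10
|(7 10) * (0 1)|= 2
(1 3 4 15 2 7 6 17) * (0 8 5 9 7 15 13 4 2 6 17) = (0 8 5 9 7 17 1 3 2 15 6)(4 13) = [8, 3, 15, 2, 13, 9, 0, 17, 5, 7, 10, 11, 12, 4, 14, 6, 16, 1]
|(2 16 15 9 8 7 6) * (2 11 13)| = 9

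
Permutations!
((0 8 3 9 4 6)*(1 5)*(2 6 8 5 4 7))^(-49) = ((0 5 1 4 8 3 9 7 2 6))^(-49) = (0 5 1 4 8 3 9 7 2 6)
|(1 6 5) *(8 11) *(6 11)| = |(1 11 8 6 5)| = 5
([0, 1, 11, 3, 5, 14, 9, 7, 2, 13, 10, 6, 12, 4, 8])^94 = [0, 1, 13, 3, 2, 11, 5, 7, 9, 14, 10, 4, 12, 8, 6]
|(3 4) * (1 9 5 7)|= |(1 9 5 7)(3 4)|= 4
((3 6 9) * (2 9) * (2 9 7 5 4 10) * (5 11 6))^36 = (11)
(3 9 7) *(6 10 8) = (3 9 7)(6 10 8) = [0, 1, 2, 9, 4, 5, 10, 3, 6, 7, 8]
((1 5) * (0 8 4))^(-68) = ((0 8 4)(1 5))^(-68) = (0 8 4)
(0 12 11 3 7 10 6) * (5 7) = (0 12 11 3 5 7 10 6) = [12, 1, 2, 5, 4, 7, 0, 10, 8, 9, 6, 3, 11]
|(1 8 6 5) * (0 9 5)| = |(0 9 5 1 8 6)| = 6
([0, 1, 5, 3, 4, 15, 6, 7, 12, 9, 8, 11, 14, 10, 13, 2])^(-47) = [0, 1, 5, 3, 4, 15, 6, 7, 13, 9, 14, 11, 10, 12, 8, 2]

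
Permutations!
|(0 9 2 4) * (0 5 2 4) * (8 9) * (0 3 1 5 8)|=12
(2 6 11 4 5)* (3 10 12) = (2 6 11 4 5)(3 10 12) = [0, 1, 6, 10, 5, 2, 11, 7, 8, 9, 12, 4, 3]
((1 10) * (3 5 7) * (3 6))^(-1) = ((1 10)(3 5 7 6))^(-1) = (1 10)(3 6 7 5)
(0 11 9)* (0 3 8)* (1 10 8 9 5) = (0 11 5 1 10 8)(3 9) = [11, 10, 2, 9, 4, 1, 6, 7, 0, 3, 8, 5]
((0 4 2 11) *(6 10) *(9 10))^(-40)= (11)(6 10 9)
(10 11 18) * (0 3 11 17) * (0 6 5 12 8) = (0 3 11 18 10 17 6 5 12 8) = [3, 1, 2, 11, 4, 12, 5, 7, 0, 9, 17, 18, 8, 13, 14, 15, 16, 6, 10]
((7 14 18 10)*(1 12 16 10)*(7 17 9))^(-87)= (1 10 7)(9 18 16)(12 17 14)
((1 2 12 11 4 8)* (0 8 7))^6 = (0 4 12 1)(2 8 7 11)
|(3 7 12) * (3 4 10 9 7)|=5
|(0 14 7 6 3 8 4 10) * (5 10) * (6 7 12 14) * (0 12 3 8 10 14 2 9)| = 11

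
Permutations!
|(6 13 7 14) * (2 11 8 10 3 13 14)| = 14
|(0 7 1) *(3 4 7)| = |(0 3 4 7 1)| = 5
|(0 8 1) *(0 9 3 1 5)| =|(0 8 5)(1 9 3)| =3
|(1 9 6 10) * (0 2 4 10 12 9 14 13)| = 21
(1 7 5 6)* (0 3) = [3, 7, 2, 0, 4, 6, 1, 5] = (0 3)(1 7 5 6)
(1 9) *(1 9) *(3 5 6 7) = (9)(3 5 6 7) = [0, 1, 2, 5, 4, 6, 7, 3, 8, 9]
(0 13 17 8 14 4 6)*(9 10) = (0 13 17 8 14 4 6)(9 10) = [13, 1, 2, 3, 6, 5, 0, 7, 14, 10, 9, 11, 12, 17, 4, 15, 16, 8]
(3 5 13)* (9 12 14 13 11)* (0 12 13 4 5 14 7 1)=(0 12 7 1)(3 14 4 5 11 9 13)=[12, 0, 2, 14, 5, 11, 6, 1, 8, 13, 10, 9, 7, 3, 4]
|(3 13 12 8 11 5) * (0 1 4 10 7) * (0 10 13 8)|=|(0 1 4 13 12)(3 8 11 5)(7 10)|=20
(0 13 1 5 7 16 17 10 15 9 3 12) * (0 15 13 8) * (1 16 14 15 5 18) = (0 8)(1 18)(3 12 5 7 14 15 9)(10 13 16 17) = [8, 18, 2, 12, 4, 7, 6, 14, 0, 3, 13, 11, 5, 16, 15, 9, 17, 10, 1]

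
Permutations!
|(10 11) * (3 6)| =|(3 6)(10 11)| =2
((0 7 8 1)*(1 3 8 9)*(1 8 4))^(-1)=(0 1 4 3 8 9 7)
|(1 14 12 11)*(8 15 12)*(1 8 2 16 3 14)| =4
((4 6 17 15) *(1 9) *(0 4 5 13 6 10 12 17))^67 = (0 17 6 12 13 10 5 4 15)(1 9)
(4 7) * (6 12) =(4 7)(6 12) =[0, 1, 2, 3, 7, 5, 12, 4, 8, 9, 10, 11, 6]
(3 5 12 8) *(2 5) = [0, 1, 5, 2, 4, 12, 6, 7, 3, 9, 10, 11, 8] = (2 5 12 8 3)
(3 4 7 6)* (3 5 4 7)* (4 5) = (3 7 6 4) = [0, 1, 2, 7, 3, 5, 4, 6]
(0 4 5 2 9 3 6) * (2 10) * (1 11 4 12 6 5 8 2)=(0 12 6)(1 11 4 8 2 9 3 5 10)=[12, 11, 9, 5, 8, 10, 0, 7, 2, 3, 1, 4, 6]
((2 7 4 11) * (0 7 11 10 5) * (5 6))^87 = ((0 7 4 10 6 5)(2 11))^87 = (0 10)(2 11)(4 5)(6 7)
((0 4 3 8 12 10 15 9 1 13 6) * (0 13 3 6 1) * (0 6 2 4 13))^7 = (0 15 8 13 9 12 1 6 10 3)(2 4)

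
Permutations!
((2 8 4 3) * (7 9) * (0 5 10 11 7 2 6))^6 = (0 2 5 8 10 4 11 3 7 6 9)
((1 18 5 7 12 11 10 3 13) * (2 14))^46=(1 18 5 7 12 11 10 3 13)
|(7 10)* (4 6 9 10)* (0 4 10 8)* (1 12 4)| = |(0 1 12 4 6 9 8)(7 10)| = 14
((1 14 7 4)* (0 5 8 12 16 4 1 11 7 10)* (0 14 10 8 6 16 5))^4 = (1 12 4 10 5 11 14 6 7 8 16)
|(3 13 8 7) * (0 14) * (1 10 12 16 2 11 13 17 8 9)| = 8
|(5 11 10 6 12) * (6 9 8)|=|(5 11 10 9 8 6 12)|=7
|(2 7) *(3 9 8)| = |(2 7)(3 9 8)| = 6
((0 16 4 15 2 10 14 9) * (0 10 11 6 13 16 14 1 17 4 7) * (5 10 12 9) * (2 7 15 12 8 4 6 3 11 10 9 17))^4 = (0 8 6 7 9 17 15 5 12 16 14 4 13)(1 2 10)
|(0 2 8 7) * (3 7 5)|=6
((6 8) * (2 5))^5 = (2 5)(6 8)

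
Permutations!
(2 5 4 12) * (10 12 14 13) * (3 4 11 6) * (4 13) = (2 5 11 6 3 13 10 12)(4 14) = [0, 1, 5, 13, 14, 11, 3, 7, 8, 9, 12, 6, 2, 10, 4]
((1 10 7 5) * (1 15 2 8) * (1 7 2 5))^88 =(15)(1 8 10 7 2)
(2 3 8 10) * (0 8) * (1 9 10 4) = (0 8 4 1 9 10 2 3) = [8, 9, 3, 0, 1, 5, 6, 7, 4, 10, 2]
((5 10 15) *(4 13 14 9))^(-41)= (4 9 14 13)(5 10 15)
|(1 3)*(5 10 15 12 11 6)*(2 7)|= 6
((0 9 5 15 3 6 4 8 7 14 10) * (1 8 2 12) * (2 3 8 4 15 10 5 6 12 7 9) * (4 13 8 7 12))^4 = (0 13 15 10 1 6 5 12 9 14 2 8 7)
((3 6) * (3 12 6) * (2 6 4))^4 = (12)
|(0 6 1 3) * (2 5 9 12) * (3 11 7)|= 12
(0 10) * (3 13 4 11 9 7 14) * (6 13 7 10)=[6, 1, 2, 7, 11, 5, 13, 14, 8, 10, 0, 9, 12, 4, 3]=(0 6 13 4 11 9 10)(3 7 14)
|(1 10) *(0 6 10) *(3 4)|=|(0 6 10 1)(3 4)|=4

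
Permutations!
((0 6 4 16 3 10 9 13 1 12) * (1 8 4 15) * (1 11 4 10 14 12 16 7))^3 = (0 11 1 14 6 4 16 12 15 7 3)(8 13 9 10)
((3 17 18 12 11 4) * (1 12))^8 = ((1 12 11 4 3 17 18))^8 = (1 12 11 4 3 17 18)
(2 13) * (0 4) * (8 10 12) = (0 4)(2 13)(8 10 12) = [4, 1, 13, 3, 0, 5, 6, 7, 10, 9, 12, 11, 8, 2]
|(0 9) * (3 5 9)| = 4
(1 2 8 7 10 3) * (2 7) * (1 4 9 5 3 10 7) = (10)(2 8)(3 4 9 5) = [0, 1, 8, 4, 9, 3, 6, 7, 2, 5, 10]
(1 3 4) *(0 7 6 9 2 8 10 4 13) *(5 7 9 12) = (0 9 2 8 10 4 1 3 13)(5 7 6 12) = [9, 3, 8, 13, 1, 7, 12, 6, 10, 2, 4, 11, 5, 0]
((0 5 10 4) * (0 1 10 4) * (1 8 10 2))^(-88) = (0 4 10 5 8)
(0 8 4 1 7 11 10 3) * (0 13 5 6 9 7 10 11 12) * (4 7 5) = (0 8 7 12)(1 10 3 13 4)(5 6 9) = [8, 10, 2, 13, 1, 6, 9, 12, 7, 5, 3, 11, 0, 4]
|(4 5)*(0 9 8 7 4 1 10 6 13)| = |(0 9 8 7 4 5 1 10 6 13)| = 10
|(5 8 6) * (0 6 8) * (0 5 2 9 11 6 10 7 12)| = 4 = |(0 10 7 12)(2 9 11 6)|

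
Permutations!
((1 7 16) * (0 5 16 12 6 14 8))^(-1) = (0 8 14 6 12 7 1 16 5)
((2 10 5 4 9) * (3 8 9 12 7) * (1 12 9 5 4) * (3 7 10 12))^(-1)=((1 3 8 5)(2 12 10 4 9))^(-1)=(1 5 8 3)(2 9 4 10 12)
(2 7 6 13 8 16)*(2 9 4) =(2 7 6 13 8 16 9 4) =[0, 1, 7, 3, 2, 5, 13, 6, 16, 4, 10, 11, 12, 8, 14, 15, 9]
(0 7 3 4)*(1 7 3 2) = [3, 7, 1, 4, 0, 5, 6, 2] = (0 3 4)(1 7 2)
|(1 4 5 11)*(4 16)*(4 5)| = |(1 16 5 11)| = 4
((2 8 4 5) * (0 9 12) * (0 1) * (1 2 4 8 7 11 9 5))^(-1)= (0 1 4 5)(2 12 9 11 7)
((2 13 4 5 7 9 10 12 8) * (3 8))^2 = ((2 13 4 5 7 9 10 12 3 8))^2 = (2 4 7 10 3)(5 9 12 8 13)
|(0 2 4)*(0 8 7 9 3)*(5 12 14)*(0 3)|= 6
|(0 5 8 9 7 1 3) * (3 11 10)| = |(0 5 8 9 7 1 11 10 3)| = 9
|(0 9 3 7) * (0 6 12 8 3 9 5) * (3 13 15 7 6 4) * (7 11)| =|(0 5)(3 6 12 8 13 15 11 7 4)| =18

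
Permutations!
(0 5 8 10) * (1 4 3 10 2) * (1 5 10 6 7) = (0 10)(1 4 3 6 7)(2 5 8) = [10, 4, 5, 6, 3, 8, 7, 1, 2, 9, 0]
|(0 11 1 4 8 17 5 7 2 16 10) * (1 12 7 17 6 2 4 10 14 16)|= |(0 11 12 7 4 8 6 2 1 10)(5 17)(14 16)|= 10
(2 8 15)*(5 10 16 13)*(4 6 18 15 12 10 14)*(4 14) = (2 8 12 10 16 13 5 4 6 18 15) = [0, 1, 8, 3, 6, 4, 18, 7, 12, 9, 16, 11, 10, 5, 14, 2, 13, 17, 15]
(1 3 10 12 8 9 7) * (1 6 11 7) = (1 3 10 12 8 9)(6 11 7) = [0, 3, 2, 10, 4, 5, 11, 6, 9, 1, 12, 7, 8]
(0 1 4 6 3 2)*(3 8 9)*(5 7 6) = (0 1 4 5 7 6 8 9 3 2) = [1, 4, 0, 2, 5, 7, 8, 6, 9, 3]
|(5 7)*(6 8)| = 2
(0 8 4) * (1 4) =(0 8 1 4) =[8, 4, 2, 3, 0, 5, 6, 7, 1]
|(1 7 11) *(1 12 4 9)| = 6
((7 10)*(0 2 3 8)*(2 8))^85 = (0 8)(2 3)(7 10)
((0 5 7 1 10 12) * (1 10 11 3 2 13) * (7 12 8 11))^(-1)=(0 12 5)(1 13 2 3 11 8 10 7)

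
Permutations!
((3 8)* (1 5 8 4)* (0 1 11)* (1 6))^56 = (11)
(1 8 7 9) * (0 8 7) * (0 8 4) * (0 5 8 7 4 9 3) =(0 9 1 4 5 8 7 3) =[9, 4, 2, 0, 5, 8, 6, 3, 7, 1]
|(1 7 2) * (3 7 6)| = |(1 6 3 7 2)| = 5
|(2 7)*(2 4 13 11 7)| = 4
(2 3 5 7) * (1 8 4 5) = (1 8 4 5 7 2 3) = [0, 8, 3, 1, 5, 7, 6, 2, 4]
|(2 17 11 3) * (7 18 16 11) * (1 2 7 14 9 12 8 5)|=40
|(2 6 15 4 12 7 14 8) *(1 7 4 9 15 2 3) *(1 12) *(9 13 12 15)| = 18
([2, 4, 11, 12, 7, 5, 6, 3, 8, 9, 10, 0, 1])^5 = [11, 1, 0, 3, 4, 5, 6, 7, 8, 9, 10, 2, 12]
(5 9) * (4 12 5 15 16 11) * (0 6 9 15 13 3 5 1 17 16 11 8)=(0 6 9 13 3 5 15 11 4 12 1 17 16 8)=[6, 17, 2, 5, 12, 15, 9, 7, 0, 13, 10, 4, 1, 3, 14, 11, 8, 16]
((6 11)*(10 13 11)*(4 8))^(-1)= ((4 8)(6 10 13 11))^(-1)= (4 8)(6 11 13 10)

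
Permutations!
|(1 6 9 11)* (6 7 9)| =4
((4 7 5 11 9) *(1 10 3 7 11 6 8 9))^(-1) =(1 11 4 9 8 6 5 7 3 10)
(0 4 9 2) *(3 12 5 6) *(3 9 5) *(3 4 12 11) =(0 12 4 5 6 9 2)(3 11) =[12, 1, 0, 11, 5, 6, 9, 7, 8, 2, 10, 3, 4]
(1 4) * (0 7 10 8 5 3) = (0 7 10 8 5 3)(1 4) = [7, 4, 2, 0, 1, 3, 6, 10, 5, 9, 8]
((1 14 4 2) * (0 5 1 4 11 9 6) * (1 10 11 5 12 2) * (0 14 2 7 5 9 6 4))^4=((0 12 7 5 10 11 6 14 9 4 1 2))^4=(0 10 9)(1 7 6)(2 5 14)(4 12 11)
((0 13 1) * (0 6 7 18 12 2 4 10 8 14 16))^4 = (0 7 4 16 6 2 14 1 12 8 13 18 10)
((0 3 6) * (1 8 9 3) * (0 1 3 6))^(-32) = (9)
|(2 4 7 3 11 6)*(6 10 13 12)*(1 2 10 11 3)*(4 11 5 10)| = |(1 2 11 5 10 13 12 6 4 7)| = 10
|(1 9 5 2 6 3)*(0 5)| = 7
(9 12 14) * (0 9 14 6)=(14)(0 9 12 6)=[9, 1, 2, 3, 4, 5, 0, 7, 8, 12, 10, 11, 6, 13, 14]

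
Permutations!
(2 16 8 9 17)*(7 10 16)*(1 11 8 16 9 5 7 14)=(1 11 8 5 7 10 9 17 2 14)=[0, 11, 14, 3, 4, 7, 6, 10, 5, 17, 9, 8, 12, 13, 1, 15, 16, 2]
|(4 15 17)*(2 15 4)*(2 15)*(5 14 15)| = 4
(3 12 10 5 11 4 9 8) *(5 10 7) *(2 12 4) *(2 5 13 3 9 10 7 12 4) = (2 4 10 7 13 3)(5 11)(8 9) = [0, 1, 4, 2, 10, 11, 6, 13, 9, 8, 7, 5, 12, 3]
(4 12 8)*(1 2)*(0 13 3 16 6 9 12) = (0 13 3 16 6 9 12 8 4)(1 2) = [13, 2, 1, 16, 0, 5, 9, 7, 4, 12, 10, 11, 8, 3, 14, 15, 6]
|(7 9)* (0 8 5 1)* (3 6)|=4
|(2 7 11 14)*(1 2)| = 5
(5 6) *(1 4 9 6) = [0, 4, 2, 3, 9, 1, 5, 7, 8, 6] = (1 4 9 6 5)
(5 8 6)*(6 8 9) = (5 9 6) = [0, 1, 2, 3, 4, 9, 5, 7, 8, 6]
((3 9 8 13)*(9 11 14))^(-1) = (3 13 8 9 14 11)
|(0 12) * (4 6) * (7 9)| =2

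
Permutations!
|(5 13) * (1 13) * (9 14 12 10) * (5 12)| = 7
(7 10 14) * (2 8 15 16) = (2 8 15 16)(7 10 14) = [0, 1, 8, 3, 4, 5, 6, 10, 15, 9, 14, 11, 12, 13, 7, 16, 2]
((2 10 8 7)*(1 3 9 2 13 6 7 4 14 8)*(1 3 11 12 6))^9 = ((1 11 12 6 7 13)(2 10 3 9)(4 14 8))^9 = (14)(1 6)(2 10 3 9)(7 11)(12 13)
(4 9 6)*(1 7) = [0, 7, 2, 3, 9, 5, 4, 1, 8, 6] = (1 7)(4 9 6)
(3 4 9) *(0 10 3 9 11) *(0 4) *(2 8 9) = (0 10 3)(2 8 9)(4 11) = [10, 1, 8, 0, 11, 5, 6, 7, 9, 2, 3, 4]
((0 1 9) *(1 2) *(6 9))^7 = (0 1 9 2 6)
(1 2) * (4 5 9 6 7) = (1 2)(4 5 9 6 7) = [0, 2, 1, 3, 5, 9, 7, 4, 8, 6]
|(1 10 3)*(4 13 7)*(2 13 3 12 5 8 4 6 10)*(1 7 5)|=11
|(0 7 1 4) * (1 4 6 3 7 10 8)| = |(0 10 8 1 6 3 7 4)| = 8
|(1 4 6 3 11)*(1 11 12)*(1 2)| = 6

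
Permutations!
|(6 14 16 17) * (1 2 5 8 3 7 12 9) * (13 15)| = 8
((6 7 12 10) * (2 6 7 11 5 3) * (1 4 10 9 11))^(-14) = ((1 4 10 7 12 9 11 5 3 2 6))^(-14) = (1 3 9 10 6 5 12 4 2 11 7)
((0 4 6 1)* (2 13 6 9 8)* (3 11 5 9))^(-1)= (0 1 6 13 2 8 9 5 11 3 4)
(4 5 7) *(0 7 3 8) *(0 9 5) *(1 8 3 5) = (0 7 4)(1 8 9) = [7, 8, 2, 3, 0, 5, 6, 4, 9, 1]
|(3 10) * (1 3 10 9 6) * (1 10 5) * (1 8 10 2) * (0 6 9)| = 15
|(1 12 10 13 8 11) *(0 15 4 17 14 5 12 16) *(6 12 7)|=|(0 15 4 17 14 5 7 6 12 10 13 8 11 1 16)|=15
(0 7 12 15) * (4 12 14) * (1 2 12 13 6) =[7, 2, 12, 3, 13, 5, 1, 14, 8, 9, 10, 11, 15, 6, 4, 0] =(0 7 14 4 13 6 1 2 12 15)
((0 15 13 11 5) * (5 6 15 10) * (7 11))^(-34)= (0 5 10)(6 15 13 7 11)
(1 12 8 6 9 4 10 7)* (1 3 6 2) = (1 12 8 2)(3 6 9 4 10 7) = [0, 12, 1, 6, 10, 5, 9, 3, 2, 4, 7, 11, 8]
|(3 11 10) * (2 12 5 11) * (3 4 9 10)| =|(2 12 5 11 3)(4 9 10)| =15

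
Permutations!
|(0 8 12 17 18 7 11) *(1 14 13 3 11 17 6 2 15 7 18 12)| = 42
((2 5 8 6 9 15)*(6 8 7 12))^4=((2 5 7 12 6 9 15))^4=(2 6 5 9 7 15 12)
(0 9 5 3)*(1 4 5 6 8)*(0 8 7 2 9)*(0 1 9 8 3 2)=(0 1 4 5 2 8 9 6 7)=[1, 4, 8, 3, 5, 2, 7, 0, 9, 6]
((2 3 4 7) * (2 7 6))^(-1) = (7)(2 6 4 3)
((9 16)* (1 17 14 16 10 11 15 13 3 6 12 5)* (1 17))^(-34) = ((3 6 12 5 17 14 16 9 10 11 15 13))^(-34) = (3 12 17 16 10 15)(5 14 9 11 13 6)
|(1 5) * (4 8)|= 2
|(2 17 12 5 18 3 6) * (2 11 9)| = 9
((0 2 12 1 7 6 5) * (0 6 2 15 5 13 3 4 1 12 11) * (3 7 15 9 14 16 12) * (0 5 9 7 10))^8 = (16)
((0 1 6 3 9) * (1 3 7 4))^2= (0 9 3)(1 7)(4 6)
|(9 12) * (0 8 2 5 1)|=|(0 8 2 5 1)(9 12)|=10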